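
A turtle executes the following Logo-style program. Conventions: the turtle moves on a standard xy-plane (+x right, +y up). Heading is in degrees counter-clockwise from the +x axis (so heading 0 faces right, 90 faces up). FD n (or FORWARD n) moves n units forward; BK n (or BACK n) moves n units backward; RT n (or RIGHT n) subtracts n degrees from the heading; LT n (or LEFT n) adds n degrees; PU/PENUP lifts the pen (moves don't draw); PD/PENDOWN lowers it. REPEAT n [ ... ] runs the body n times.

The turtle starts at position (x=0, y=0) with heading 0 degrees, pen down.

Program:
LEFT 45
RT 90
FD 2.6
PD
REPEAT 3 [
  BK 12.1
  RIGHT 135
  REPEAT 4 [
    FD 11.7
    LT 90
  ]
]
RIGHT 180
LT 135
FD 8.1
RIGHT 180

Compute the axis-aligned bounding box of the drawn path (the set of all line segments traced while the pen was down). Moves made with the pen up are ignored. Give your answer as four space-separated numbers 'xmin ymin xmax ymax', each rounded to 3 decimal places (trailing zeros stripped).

Answer: -18.418 -13.538 13.656 23.264

Derivation:
Executing turtle program step by step:
Start: pos=(0,0), heading=0, pen down
LT 45: heading 0 -> 45
RT 90: heading 45 -> 315
FD 2.6: (0,0) -> (1.838,-1.838) [heading=315, draw]
PD: pen down
REPEAT 3 [
  -- iteration 1/3 --
  BK 12.1: (1.838,-1.838) -> (-6.718,6.718) [heading=315, draw]
  RT 135: heading 315 -> 180
  REPEAT 4 [
    -- iteration 1/4 --
    FD 11.7: (-6.718,6.718) -> (-18.418,6.718) [heading=180, draw]
    LT 90: heading 180 -> 270
    -- iteration 2/4 --
    FD 11.7: (-18.418,6.718) -> (-18.418,-4.982) [heading=270, draw]
    LT 90: heading 270 -> 0
    -- iteration 3/4 --
    FD 11.7: (-18.418,-4.982) -> (-6.718,-4.982) [heading=0, draw]
    LT 90: heading 0 -> 90
    -- iteration 4/4 --
    FD 11.7: (-6.718,-4.982) -> (-6.718,6.718) [heading=90, draw]
    LT 90: heading 90 -> 180
  ]
  -- iteration 2/3 --
  BK 12.1: (-6.718,6.718) -> (5.382,6.718) [heading=180, draw]
  RT 135: heading 180 -> 45
  REPEAT 4 [
    -- iteration 1/4 --
    FD 11.7: (5.382,6.718) -> (13.656,14.991) [heading=45, draw]
    LT 90: heading 45 -> 135
    -- iteration 2/4 --
    FD 11.7: (13.656,14.991) -> (5.382,23.264) [heading=135, draw]
    LT 90: heading 135 -> 225
    -- iteration 3/4 --
    FD 11.7: (5.382,23.264) -> (-2.891,14.991) [heading=225, draw]
    LT 90: heading 225 -> 315
    -- iteration 4/4 --
    FD 11.7: (-2.891,14.991) -> (5.382,6.718) [heading=315, draw]
    LT 90: heading 315 -> 45
  ]
  -- iteration 3/3 --
  BK 12.1: (5.382,6.718) -> (-3.174,-1.838) [heading=45, draw]
  RT 135: heading 45 -> 270
  REPEAT 4 [
    -- iteration 1/4 --
    FD 11.7: (-3.174,-1.838) -> (-3.174,-13.538) [heading=270, draw]
    LT 90: heading 270 -> 0
    -- iteration 2/4 --
    FD 11.7: (-3.174,-13.538) -> (8.526,-13.538) [heading=0, draw]
    LT 90: heading 0 -> 90
    -- iteration 3/4 --
    FD 11.7: (8.526,-13.538) -> (8.526,-1.838) [heading=90, draw]
    LT 90: heading 90 -> 180
    -- iteration 4/4 --
    FD 11.7: (8.526,-1.838) -> (-3.174,-1.838) [heading=180, draw]
    LT 90: heading 180 -> 270
  ]
]
RT 180: heading 270 -> 90
LT 135: heading 90 -> 225
FD 8.1: (-3.174,-1.838) -> (-8.901,-7.566) [heading=225, draw]
RT 180: heading 225 -> 45
Final: pos=(-8.901,-7.566), heading=45, 17 segment(s) drawn

Segment endpoints: x in {-18.418, -8.901, -6.718, -6.718, -3.174, -3.174, -3.174, -2.891, 0, 1.838, 5.382, 5.382, 5.382, 8.526, 8.526, 13.656}, y in {-13.538, -13.538, -7.566, -4.982, -1.838, -1.838, -1.838, -1.838, 0, 6.718, 6.718, 6.718, 6.718, 14.991, 14.991, 23.264}
xmin=-18.418, ymin=-13.538, xmax=13.656, ymax=23.264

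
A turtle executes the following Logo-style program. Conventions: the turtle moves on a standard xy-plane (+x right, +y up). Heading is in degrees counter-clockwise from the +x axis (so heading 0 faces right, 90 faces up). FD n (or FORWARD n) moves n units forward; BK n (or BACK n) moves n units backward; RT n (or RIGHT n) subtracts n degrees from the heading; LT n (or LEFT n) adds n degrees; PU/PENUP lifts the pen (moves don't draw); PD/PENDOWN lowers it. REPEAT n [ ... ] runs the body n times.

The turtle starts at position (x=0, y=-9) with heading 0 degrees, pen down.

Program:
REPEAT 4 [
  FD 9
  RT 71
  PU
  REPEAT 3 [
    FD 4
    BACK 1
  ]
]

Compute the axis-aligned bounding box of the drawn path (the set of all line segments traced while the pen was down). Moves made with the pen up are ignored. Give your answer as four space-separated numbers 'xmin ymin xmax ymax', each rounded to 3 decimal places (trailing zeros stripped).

Executing turtle program step by step:
Start: pos=(0,-9), heading=0, pen down
REPEAT 4 [
  -- iteration 1/4 --
  FD 9: (0,-9) -> (9,-9) [heading=0, draw]
  RT 71: heading 0 -> 289
  PU: pen up
  REPEAT 3 [
    -- iteration 1/3 --
    FD 4: (9,-9) -> (10.302,-12.782) [heading=289, move]
    BK 1: (10.302,-12.782) -> (9.977,-11.837) [heading=289, move]
    -- iteration 2/3 --
    FD 4: (9.977,-11.837) -> (11.279,-15.619) [heading=289, move]
    BK 1: (11.279,-15.619) -> (10.953,-14.673) [heading=289, move]
    -- iteration 3/3 --
    FD 4: (10.953,-14.673) -> (12.256,-18.455) [heading=289, move]
    BK 1: (12.256,-18.455) -> (11.93,-17.51) [heading=289, move]
  ]
  -- iteration 2/4 --
  FD 9: (11.93,-17.51) -> (14.86,-26.019) [heading=289, move]
  RT 71: heading 289 -> 218
  PU: pen up
  REPEAT 3 [
    -- iteration 1/3 --
    FD 4: (14.86,-26.019) -> (11.708,-28.482) [heading=218, move]
    BK 1: (11.708,-28.482) -> (12.496,-27.866) [heading=218, move]
    -- iteration 2/3 --
    FD 4: (12.496,-27.866) -> (9.344,-30.329) [heading=218, move]
    BK 1: (9.344,-30.329) -> (10.132,-29.713) [heading=218, move]
    -- iteration 3/3 --
    FD 4: (10.132,-29.713) -> (6.98,-32.176) [heading=218, move]
    BK 1: (6.98,-32.176) -> (7.768,-31.56) [heading=218, move]
  ]
  -- iteration 3/4 --
  FD 9: (7.768,-31.56) -> (0.676,-37.101) [heading=218, move]
  RT 71: heading 218 -> 147
  PU: pen up
  REPEAT 3 [
    -- iteration 1/3 --
    FD 4: (0.676,-37.101) -> (-2.679,-34.923) [heading=147, move]
    BK 1: (-2.679,-34.923) -> (-1.84,-35.467) [heading=147, move]
    -- iteration 2/3 --
    FD 4: (-1.84,-35.467) -> (-5.195,-33.289) [heading=147, move]
    BK 1: (-5.195,-33.289) -> (-4.356,-33.833) [heading=147, move]
    -- iteration 3/3 --
    FD 4: (-4.356,-33.833) -> (-7.711,-31.655) [heading=147, move]
    BK 1: (-7.711,-31.655) -> (-6.872,-32.199) [heading=147, move]
  ]
  -- iteration 4/4 --
  FD 9: (-6.872,-32.199) -> (-14.42,-27.298) [heading=147, move]
  RT 71: heading 147 -> 76
  PU: pen up
  REPEAT 3 [
    -- iteration 1/3 --
    FD 4: (-14.42,-27.298) -> (-13.452,-23.417) [heading=76, move]
    BK 1: (-13.452,-23.417) -> (-13.694,-24.387) [heading=76, move]
    -- iteration 2/3 --
    FD 4: (-13.694,-24.387) -> (-12.727,-20.506) [heading=76, move]
    BK 1: (-12.727,-20.506) -> (-12.969,-21.476) [heading=76, move]
    -- iteration 3/3 --
    FD 4: (-12.969,-21.476) -> (-12.001,-17.595) [heading=76, move]
    BK 1: (-12.001,-17.595) -> (-12.243,-18.565) [heading=76, move]
  ]
]
Final: pos=(-12.243,-18.565), heading=76, 1 segment(s) drawn

Segment endpoints: x in {0, 9}, y in {-9}
xmin=0, ymin=-9, xmax=9, ymax=-9

Answer: 0 -9 9 -9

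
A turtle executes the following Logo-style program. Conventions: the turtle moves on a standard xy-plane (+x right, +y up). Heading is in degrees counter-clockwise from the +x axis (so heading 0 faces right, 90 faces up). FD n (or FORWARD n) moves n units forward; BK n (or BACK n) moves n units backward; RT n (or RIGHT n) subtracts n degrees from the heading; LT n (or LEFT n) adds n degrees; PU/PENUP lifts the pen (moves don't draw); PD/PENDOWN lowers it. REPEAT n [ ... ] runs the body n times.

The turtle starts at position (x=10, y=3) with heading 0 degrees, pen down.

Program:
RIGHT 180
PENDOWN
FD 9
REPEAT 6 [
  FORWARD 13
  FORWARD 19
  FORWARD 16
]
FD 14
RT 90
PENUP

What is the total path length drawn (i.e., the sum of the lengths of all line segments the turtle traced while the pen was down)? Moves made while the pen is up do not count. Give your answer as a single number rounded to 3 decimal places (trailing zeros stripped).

Answer: 311

Derivation:
Executing turtle program step by step:
Start: pos=(10,3), heading=0, pen down
RT 180: heading 0 -> 180
PD: pen down
FD 9: (10,3) -> (1,3) [heading=180, draw]
REPEAT 6 [
  -- iteration 1/6 --
  FD 13: (1,3) -> (-12,3) [heading=180, draw]
  FD 19: (-12,3) -> (-31,3) [heading=180, draw]
  FD 16: (-31,3) -> (-47,3) [heading=180, draw]
  -- iteration 2/6 --
  FD 13: (-47,3) -> (-60,3) [heading=180, draw]
  FD 19: (-60,3) -> (-79,3) [heading=180, draw]
  FD 16: (-79,3) -> (-95,3) [heading=180, draw]
  -- iteration 3/6 --
  FD 13: (-95,3) -> (-108,3) [heading=180, draw]
  FD 19: (-108,3) -> (-127,3) [heading=180, draw]
  FD 16: (-127,3) -> (-143,3) [heading=180, draw]
  -- iteration 4/6 --
  FD 13: (-143,3) -> (-156,3) [heading=180, draw]
  FD 19: (-156,3) -> (-175,3) [heading=180, draw]
  FD 16: (-175,3) -> (-191,3) [heading=180, draw]
  -- iteration 5/6 --
  FD 13: (-191,3) -> (-204,3) [heading=180, draw]
  FD 19: (-204,3) -> (-223,3) [heading=180, draw]
  FD 16: (-223,3) -> (-239,3) [heading=180, draw]
  -- iteration 6/6 --
  FD 13: (-239,3) -> (-252,3) [heading=180, draw]
  FD 19: (-252,3) -> (-271,3) [heading=180, draw]
  FD 16: (-271,3) -> (-287,3) [heading=180, draw]
]
FD 14: (-287,3) -> (-301,3) [heading=180, draw]
RT 90: heading 180 -> 90
PU: pen up
Final: pos=(-301,3), heading=90, 20 segment(s) drawn

Segment lengths:
  seg 1: (10,3) -> (1,3), length = 9
  seg 2: (1,3) -> (-12,3), length = 13
  seg 3: (-12,3) -> (-31,3), length = 19
  seg 4: (-31,3) -> (-47,3), length = 16
  seg 5: (-47,3) -> (-60,3), length = 13
  seg 6: (-60,3) -> (-79,3), length = 19
  seg 7: (-79,3) -> (-95,3), length = 16
  seg 8: (-95,3) -> (-108,3), length = 13
  seg 9: (-108,3) -> (-127,3), length = 19
  seg 10: (-127,3) -> (-143,3), length = 16
  seg 11: (-143,3) -> (-156,3), length = 13
  seg 12: (-156,3) -> (-175,3), length = 19
  seg 13: (-175,3) -> (-191,3), length = 16
  seg 14: (-191,3) -> (-204,3), length = 13
  seg 15: (-204,3) -> (-223,3), length = 19
  seg 16: (-223,3) -> (-239,3), length = 16
  seg 17: (-239,3) -> (-252,3), length = 13
  seg 18: (-252,3) -> (-271,3), length = 19
  seg 19: (-271,3) -> (-287,3), length = 16
  seg 20: (-287,3) -> (-301,3), length = 14
Total = 311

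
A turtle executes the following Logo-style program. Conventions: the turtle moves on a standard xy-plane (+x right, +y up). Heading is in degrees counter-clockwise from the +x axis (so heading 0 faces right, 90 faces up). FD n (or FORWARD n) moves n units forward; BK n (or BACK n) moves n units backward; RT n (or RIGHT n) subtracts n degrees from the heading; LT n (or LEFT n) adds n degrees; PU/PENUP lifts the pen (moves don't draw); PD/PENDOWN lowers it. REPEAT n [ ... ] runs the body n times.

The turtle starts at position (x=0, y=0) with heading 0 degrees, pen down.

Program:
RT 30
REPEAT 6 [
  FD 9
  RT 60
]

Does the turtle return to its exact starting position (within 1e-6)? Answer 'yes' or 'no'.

Answer: yes

Derivation:
Executing turtle program step by step:
Start: pos=(0,0), heading=0, pen down
RT 30: heading 0 -> 330
REPEAT 6 [
  -- iteration 1/6 --
  FD 9: (0,0) -> (7.794,-4.5) [heading=330, draw]
  RT 60: heading 330 -> 270
  -- iteration 2/6 --
  FD 9: (7.794,-4.5) -> (7.794,-13.5) [heading=270, draw]
  RT 60: heading 270 -> 210
  -- iteration 3/6 --
  FD 9: (7.794,-13.5) -> (0,-18) [heading=210, draw]
  RT 60: heading 210 -> 150
  -- iteration 4/6 --
  FD 9: (0,-18) -> (-7.794,-13.5) [heading=150, draw]
  RT 60: heading 150 -> 90
  -- iteration 5/6 --
  FD 9: (-7.794,-13.5) -> (-7.794,-4.5) [heading=90, draw]
  RT 60: heading 90 -> 30
  -- iteration 6/6 --
  FD 9: (-7.794,-4.5) -> (0,0) [heading=30, draw]
  RT 60: heading 30 -> 330
]
Final: pos=(0,0), heading=330, 6 segment(s) drawn

Start position: (0, 0)
Final position: (0, 0)
Distance = 0; < 1e-6 -> CLOSED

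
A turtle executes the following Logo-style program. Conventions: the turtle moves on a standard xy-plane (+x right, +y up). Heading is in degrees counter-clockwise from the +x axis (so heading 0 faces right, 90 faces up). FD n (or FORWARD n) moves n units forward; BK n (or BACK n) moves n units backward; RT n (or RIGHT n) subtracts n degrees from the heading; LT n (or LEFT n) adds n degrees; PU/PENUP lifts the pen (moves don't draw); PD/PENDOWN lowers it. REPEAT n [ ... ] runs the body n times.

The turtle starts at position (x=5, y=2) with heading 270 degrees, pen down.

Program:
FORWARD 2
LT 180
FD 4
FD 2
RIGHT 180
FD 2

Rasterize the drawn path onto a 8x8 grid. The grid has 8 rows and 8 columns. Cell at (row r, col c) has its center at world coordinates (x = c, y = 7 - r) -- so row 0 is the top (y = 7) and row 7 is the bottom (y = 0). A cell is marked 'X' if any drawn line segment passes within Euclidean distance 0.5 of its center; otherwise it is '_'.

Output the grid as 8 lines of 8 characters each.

Segment 0: (5,2) -> (5,0)
Segment 1: (5,0) -> (5,4)
Segment 2: (5,4) -> (5,6)
Segment 3: (5,6) -> (5,4)

Answer: ________
_____X__
_____X__
_____X__
_____X__
_____X__
_____X__
_____X__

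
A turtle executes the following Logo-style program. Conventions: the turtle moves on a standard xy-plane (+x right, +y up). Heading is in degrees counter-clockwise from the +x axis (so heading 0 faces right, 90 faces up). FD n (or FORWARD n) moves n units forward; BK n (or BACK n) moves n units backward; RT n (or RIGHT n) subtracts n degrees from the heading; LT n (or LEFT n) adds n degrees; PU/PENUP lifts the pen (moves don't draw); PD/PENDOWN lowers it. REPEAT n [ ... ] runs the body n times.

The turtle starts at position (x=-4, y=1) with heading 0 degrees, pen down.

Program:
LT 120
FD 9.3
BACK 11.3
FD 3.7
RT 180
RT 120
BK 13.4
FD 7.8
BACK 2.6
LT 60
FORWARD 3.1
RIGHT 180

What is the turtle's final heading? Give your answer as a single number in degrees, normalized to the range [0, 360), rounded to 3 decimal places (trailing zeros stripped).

Executing turtle program step by step:
Start: pos=(-4,1), heading=0, pen down
LT 120: heading 0 -> 120
FD 9.3: (-4,1) -> (-8.65,9.054) [heading=120, draw]
BK 11.3: (-8.65,9.054) -> (-3,-0.732) [heading=120, draw]
FD 3.7: (-3,-0.732) -> (-4.85,2.472) [heading=120, draw]
RT 180: heading 120 -> 300
RT 120: heading 300 -> 180
BK 13.4: (-4.85,2.472) -> (8.55,2.472) [heading=180, draw]
FD 7.8: (8.55,2.472) -> (0.75,2.472) [heading=180, draw]
BK 2.6: (0.75,2.472) -> (3.35,2.472) [heading=180, draw]
LT 60: heading 180 -> 240
FD 3.1: (3.35,2.472) -> (1.8,-0.212) [heading=240, draw]
RT 180: heading 240 -> 60
Final: pos=(1.8,-0.212), heading=60, 7 segment(s) drawn

Answer: 60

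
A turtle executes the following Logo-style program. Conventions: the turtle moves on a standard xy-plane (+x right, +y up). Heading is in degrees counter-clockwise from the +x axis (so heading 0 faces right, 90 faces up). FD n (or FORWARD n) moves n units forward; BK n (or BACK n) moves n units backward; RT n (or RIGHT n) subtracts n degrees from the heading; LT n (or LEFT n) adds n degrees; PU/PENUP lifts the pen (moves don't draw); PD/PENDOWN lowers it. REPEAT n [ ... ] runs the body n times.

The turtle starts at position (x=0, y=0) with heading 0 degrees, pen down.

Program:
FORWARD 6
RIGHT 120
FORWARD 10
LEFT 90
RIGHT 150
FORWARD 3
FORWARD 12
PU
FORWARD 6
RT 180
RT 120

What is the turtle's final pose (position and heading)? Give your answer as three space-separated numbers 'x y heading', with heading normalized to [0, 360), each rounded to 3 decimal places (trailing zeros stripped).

Answer: -20 -8.66 240

Derivation:
Executing turtle program step by step:
Start: pos=(0,0), heading=0, pen down
FD 6: (0,0) -> (6,0) [heading=0, draw]
RT 120: heading 0 -> 240
FD 10: (6,0) -> (1,-8.66) [heading=240, draw]
LT 90: heading 240 -> 330
RT 150: heading 330 -> 180
FD 3: (1,-8.66) -> (-2,-8.66) [heading=180, draw]
FD 12: (-2,-8.66) -> (-14,-8.66) [heading=180, draw]
PU: pen up
FD 6: (-14,-8.66) -> (-20,-8.66) [heading=180, move]
RT 180: heading 180 -> 0
RT 120: heading 0 -> 240
Final: pos=(-20,-8.66), heading=240, 4 segment(s) drawn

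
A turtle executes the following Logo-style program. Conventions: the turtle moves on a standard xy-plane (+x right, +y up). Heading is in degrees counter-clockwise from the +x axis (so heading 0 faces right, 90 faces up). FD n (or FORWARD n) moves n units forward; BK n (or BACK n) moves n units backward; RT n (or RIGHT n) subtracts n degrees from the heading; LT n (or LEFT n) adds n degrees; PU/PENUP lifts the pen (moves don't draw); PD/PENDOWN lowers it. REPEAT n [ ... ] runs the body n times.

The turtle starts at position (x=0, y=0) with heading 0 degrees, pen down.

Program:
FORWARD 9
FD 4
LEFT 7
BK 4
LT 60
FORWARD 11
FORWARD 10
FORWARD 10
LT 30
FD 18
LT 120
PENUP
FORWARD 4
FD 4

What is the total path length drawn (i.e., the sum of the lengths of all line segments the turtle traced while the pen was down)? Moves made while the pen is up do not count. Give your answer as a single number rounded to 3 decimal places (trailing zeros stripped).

Executing turtle program step by step:
Start: pos=(0,0), heading=0, pen down
FD 9: (0,0) -> (9,0) [heading=0, draw]
FD 4: (9,0) -> (13,0) [heading=0, draw]
LT 7: heading 0 -> 7
BK 4: (13,0) -> (9.03,-0.487) [heading=7, draw]
LT 60: heading 7 -> 67
FD 11: (9.03,-0.487) -> (13.328,9.638) [heading=67, draw]
FD 10: (13.328,9.638) -> (17.235,18.843) [heading=67, draw]
FD 10: (17.235,18.843) -> (21.142,28.048) [heading=67, draw]
LT 30: heading 67 -> 97
FD 18: (21.142,28.048) -> (18.949,45.914) [heading=97, draw]
LT 120: heading 97 -> 217
PU: pen up
FD 4: (18.949,45.914) -> (15.754,43.507) [heading=217, move]
FD 4: (15.754,43.507) -> (12.56,41.099) [heading=217, move]
Final: pos=(12.56,41.099), heading=217, 7 segment(s) drawn

Segment lengths:
  seg 1: (0,0) -> (9,0), length = 9
  seg 2: (9,0) -> (13,0), length = 4
  seg 3: (13,0) -> (9.03,-0.487), length = 4
  seg 4: (9.03,-0.487) -> (13.328,9.638), length = 11
  seg 5: (13.328,9.638) -> (17.235,18.843), length = 10
  seg 6: (17.235,18.843) -> (21.142,28.048), length = 10
  seg 7: (21.142,28.048) -> (18.949,45.914), length = 18
Total = 66

Answer: 66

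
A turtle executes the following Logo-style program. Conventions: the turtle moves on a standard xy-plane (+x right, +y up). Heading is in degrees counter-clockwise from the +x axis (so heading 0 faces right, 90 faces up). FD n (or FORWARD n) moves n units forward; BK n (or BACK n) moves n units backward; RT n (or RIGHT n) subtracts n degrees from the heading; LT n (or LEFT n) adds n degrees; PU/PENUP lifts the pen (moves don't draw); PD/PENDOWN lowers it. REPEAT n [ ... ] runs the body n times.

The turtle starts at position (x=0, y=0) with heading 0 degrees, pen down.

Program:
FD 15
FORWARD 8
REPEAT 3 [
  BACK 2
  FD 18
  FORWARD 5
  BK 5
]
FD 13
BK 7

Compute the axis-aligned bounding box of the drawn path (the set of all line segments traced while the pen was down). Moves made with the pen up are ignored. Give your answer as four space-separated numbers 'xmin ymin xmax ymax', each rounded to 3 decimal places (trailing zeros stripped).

Answer: 0 0 84 0

Derivation:
Executing turtle program step by step:
Start: pos=(0,0), heading=0, pen down
FD 15: (0,0) -> (15,0) [heading=0, draw]
FD 8: (15,0) -> (23,0) [heading=0, draw]
REPEAT 3 [
  -- iteration 1/3 --
  BK 2: (23,0) -> (21,0) [heading=0, draw]
  FD 18: (21,0) -> (39,0) [heading=0, draw]
  FD 5: (39,0) -> (44,0) [heading=0, draw]
  BK 5: (44,0) -> (39,0) [heading=0, draw]
  -- iteration 2/3 --
  BK 2: (39,0) -> (37,0) [heading=0, draw]
  FD 18: (37,0) -> (55,0) [heading=0, draw]
  FD 5: (55,0) -> (60,0) [heading=0, draw]
  BK 5: (60,0) -> (55,0) [heading=0, draw]
  -- iteration 3/3 --
  BK 2: (55,0) -> (53,0) [heading=0, draw]
  FD 18: (53,0) -> (71,0) [heading=0, draw]
  FD 5: (71,0) -> (76,0) [heading=0, draw]
  BK 5: (76,0) -> (71,0) [heading=0, draw]
]
FD 13: (71,0) -> (84,0) [heading=0, draw]
BK 7: (84,0) -> (77,0) [heading=0, draw]
Final: pos=(77,0), heading=0, 16 segment(s) drawn

Segment endpoints: x in {0, 15, 21, 23, 37, 39, 44, 53, 55, 60, 71, 76, 77, 84}, y in {0}
xmin=0, ymin=0, xmax=84, ymax=0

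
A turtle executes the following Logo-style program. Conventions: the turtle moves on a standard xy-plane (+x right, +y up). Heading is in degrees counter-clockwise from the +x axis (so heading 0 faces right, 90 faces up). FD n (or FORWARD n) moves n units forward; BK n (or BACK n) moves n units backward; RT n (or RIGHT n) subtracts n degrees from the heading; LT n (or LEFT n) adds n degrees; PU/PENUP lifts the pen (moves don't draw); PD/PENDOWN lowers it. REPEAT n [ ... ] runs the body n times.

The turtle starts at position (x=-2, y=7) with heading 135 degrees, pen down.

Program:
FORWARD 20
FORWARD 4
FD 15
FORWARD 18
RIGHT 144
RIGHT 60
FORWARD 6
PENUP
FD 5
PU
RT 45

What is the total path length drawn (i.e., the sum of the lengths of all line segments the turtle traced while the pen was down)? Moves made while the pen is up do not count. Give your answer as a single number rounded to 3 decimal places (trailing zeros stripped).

Answer: 63

Derivation:
Executing turtle program step by step:
Start: pos=(-2,7), heading=135, pen down
FD 20: (-2,7) -> (-16.142,21.142) [heading=135, draw]
FD 4: (-16.142,21.142) -> (-18.971,23.971) [heading=135, draw]
FD 15: (-18.971,23.971) -> (-29.577,34.577) [heading=135, draw]
FD 18: (-29.577,34.577) -> (-42.305,47.305) [heading=135, draw]
RT 144: heading 135 -> 351
RT 60: heading 351 -> 291
FD 6: (-42.305,47.305) -> (-40.155,41.704) [heading=291, draw]
PU: pen up
FD 5: (-40.155,41.704) -> (-38.363,37.036) [heading=291, move]
PU: pen up
RT 45: heading 291 -> 246
Final: pos=(-38.363,37.036), heading=246, 5 segment(s) drawn

Segment lengths:
  seg 1: (-2,7) -> (-16.142,21.142), length = 20
  seg 2: (-16.142,21.142) -> (-18.971,23.971), length = 4
  seg 3: (-18.971,23.971) -> (-29.577,34.577), length = 15
  seg 4: (-29.577,34.577) -> (-42.305,47.305), length = 18
  seg 5: (-42.305,47.305) -> (-40.155,41.704), length = 6
Total = 63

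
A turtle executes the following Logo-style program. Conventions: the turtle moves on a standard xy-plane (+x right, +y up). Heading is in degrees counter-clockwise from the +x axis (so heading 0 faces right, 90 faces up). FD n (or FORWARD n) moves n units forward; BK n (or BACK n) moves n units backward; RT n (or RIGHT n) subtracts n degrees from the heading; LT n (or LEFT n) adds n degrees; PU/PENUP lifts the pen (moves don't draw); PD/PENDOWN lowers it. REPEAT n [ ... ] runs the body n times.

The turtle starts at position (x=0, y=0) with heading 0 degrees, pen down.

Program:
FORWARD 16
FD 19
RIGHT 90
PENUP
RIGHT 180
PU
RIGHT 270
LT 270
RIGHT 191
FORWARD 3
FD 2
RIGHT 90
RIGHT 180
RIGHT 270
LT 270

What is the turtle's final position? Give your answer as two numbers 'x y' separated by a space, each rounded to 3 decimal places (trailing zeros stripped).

Answer: 34.046 -4.908

Derivation:
Executing turtle program step by step:
Start: pos=(0,0), heading=0, pen down
FD 16: (0,0) -> (16,0) [heading=0, draw]
FD 19: (16,0) -> (35,0) [heading=0, draw]
RT 90: heading 0 -> 270
PU: pen up
RT 180: heading 270 -> 90
PU: pen up
RT 270: heading 90 -> 180
LT 270: heading 180 -> 90
RT 191: heading 90 -> 259
FD 3: (35,0) -> (34.428,-2.945) [heading=259, move]
FD 2: (34.428,-2.945) -> (34.046,-4.908) [heading=259, move]
RT 90: heading 259 -> 169
RT 180: heading 169 -> 349
RT 270: heading 349 -> 79
LT 270: heading 79 -> 349
Final: pos=(34.046,-4.908), heading=349, 2 segment(s) drawn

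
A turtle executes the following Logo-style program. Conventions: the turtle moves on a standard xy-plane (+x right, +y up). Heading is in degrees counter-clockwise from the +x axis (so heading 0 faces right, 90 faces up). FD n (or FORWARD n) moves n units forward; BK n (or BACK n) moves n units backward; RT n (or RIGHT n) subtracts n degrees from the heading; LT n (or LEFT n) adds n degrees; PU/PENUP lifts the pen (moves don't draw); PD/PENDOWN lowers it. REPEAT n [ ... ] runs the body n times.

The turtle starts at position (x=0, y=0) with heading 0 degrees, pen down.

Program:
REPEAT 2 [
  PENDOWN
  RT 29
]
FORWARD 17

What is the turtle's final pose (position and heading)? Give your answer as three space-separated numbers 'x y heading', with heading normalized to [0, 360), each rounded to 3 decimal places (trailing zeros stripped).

Answer: 9.009 -14.417 302

Derivation:
Executing turtle program step by step:
Start: pos=(0,0), heading=0, pen down
REPEAT 2 [
  -- iteration 1/2 --
  PD: pen down
  RT 29: heading 0 -> 331
  -- iteration 2/2 --
  PD: pen down
  RT 29: heading 331 -> 302
]
FD 17: (0,0) -> (9.009,-14.417) [heading=302, draw]
Final: pos=(9.009,-14.417), heading=302, 1 segment(s) drawn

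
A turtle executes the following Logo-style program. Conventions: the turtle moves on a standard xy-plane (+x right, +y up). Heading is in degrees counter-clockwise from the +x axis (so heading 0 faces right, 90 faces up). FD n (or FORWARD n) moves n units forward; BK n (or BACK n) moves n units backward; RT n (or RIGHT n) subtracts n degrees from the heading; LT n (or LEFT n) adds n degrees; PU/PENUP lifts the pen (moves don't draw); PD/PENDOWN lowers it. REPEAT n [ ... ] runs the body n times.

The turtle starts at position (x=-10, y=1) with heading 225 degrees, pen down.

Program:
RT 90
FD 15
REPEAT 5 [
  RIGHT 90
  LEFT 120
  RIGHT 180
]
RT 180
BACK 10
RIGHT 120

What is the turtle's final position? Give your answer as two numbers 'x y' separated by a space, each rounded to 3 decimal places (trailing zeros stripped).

Executing turtle program step by step:
Start: pos=(-10,1), heading=225, pen down
RT 90: heading 225 -> 135
FD 15: (-10,1) -> (-20.607,11.607) [heading=135, draw]
REPEAT 5 [
  -- iteration 1/5 --
  RT 90: heading 135 -> 45
  LT 120: heading 45 -> 165
  RT 180: heading 165 -> 345
  -- iteration 2/5 --
  RT 90: heading 345 -> 255
  LT 120: heading 255 -> 15
  RT 180: heading 15 -> 195
  -- iteration 3/5 --
  RT 90: heading 195 -> 105
  LT 120: heading 105 -> 225
  RT 180: heading 225 -> 45
  -- iteration 4/5 --
  RT 90: heading 45 -> 315
  LT 120: heading 315 -> 75
  RT 180: heading 75 -> 255
  -- iteration 5/5 --
  RT 90: heading 255 -> 165
  LT 120: heading 165 -> 285
  RT 180: heading 285 -> 105
]
RT 180: heading 105 -> 285
BK 10: (-20.607,11.607) -> (-23.195,21.266) [heading=285, draw]
RT 120: heading 285 -> 165
Final: pos=(-23.195,21.266), heading=165, 2 segment(s) drawn

Answer: -23.195 21.266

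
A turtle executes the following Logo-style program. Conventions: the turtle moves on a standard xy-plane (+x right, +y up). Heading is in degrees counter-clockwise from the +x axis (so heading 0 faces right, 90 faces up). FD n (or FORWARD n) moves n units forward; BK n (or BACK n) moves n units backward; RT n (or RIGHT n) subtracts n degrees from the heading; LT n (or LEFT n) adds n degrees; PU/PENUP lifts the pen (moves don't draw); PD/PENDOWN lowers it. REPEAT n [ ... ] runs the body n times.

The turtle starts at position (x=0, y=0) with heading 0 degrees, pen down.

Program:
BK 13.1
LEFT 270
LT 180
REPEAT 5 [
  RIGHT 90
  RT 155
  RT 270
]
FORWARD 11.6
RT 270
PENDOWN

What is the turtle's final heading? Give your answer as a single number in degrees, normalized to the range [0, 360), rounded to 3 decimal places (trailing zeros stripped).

Executing turtle program step by step:
Start: pos=(0,0), heading=0, pen down
BK 13.1: (0,0) -> (-13.1,0) [heading=0, draw]
LT 270: heading 0 -> 270
LT 180: heading 270 -> 90
REPEAT 5 [
  -- iteration 1/5 --
  RT 90: heading 90 -> 0
  RT 155: heading 0 -> 205
  RT 270: heading 205 -> 295
  -- iteration 2/5 --
  RT 90: heading 295 -> 205
  RT 155: heading 205 -> 50
  RT 270: heading 50 -> 140
  -- iteration 3/5 --
  RT 90: heading 140 -> 50
  RT 155: heading 50 -> 255
  RT 270: heading 255 -> 345
  -- iteration 4/5 --
  RT 90: heading 345 -> 255
  RT 155: heading 255 -> 100
  RT 270: heading 100 -> 190
  -- iteration 5/5 --
  RT 90: heading 190 -> 100
  RT 155: heading 100 -> 305
  RT 270: heading 305 -> 35
]
FD 11.6: (-13.1,0) -> (-3.598,6.653) [heading=35, draw]
RT 270: heading 35 -> 125
PD: pen down
Final: pos=(-3.598,6.653), heading=125, 2 segment(s) drawn

Answer: 125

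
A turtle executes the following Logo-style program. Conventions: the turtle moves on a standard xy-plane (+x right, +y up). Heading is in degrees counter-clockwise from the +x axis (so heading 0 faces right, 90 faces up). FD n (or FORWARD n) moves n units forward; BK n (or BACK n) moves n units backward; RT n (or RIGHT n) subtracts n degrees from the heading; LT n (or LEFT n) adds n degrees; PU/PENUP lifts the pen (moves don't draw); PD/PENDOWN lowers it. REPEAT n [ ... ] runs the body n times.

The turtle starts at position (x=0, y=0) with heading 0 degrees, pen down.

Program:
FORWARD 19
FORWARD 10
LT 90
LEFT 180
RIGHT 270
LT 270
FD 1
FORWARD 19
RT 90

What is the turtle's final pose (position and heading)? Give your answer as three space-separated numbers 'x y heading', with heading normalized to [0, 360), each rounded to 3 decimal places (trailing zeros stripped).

Executing turtle program step by step:
Start: pos=(0,0), heading=0, pen down
FD 19: (0,0) -> (19,0) [heading=0, draw]
FD 10: (19,0) -> (29,0) [heading=0, draw]
LT 90: heading 0 -> 90
LT 180: heading 90 -> 270
RT 270: heading 270 -> 0
LT 270: heading 0 -> 270
FD 1: (29,0) -> (29,-1) [heading=270, draw]
FD 19: (29,-1) -> (29,-20) [heading=270, draw]
RT 90: heading 270 -> 180
Final: pos=(29,-20), heading=180, 4 segment(s) drawn

Answer: 29 -20 180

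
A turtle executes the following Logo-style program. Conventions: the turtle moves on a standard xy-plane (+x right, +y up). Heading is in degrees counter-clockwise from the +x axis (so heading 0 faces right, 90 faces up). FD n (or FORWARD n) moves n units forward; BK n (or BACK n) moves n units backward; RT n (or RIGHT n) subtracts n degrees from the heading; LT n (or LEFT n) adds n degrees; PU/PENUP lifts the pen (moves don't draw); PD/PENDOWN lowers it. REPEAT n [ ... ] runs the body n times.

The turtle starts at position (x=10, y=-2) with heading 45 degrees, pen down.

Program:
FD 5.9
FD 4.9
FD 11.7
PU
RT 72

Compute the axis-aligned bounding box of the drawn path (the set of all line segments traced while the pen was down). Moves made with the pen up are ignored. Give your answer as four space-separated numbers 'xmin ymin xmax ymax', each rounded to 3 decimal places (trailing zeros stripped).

Answer: 10 -2 25.91 13.91

Derivation:
Executing turtle program step by step:
Start: pos=(10,-2), heading=45, pen down
FD 5.9: (10,-2) -> (14.172,2.172) [heading=45, draw]
FD 4.9: (14.172,2.172) -> (17.637,5.637) [heading=45, draw]
FD 11.7: (17.637,5.637) -> (25.91,13.91) [heading=45, draw]
PU: pen up
RT 72: heading 45 -> 333
Final: pos=(25.91,13.91), heading=333, 3 segment(s) drawn

Segment endpoints: x in {10, 14.172, 17.637, 25.91}, y in {-2, 2.172, 5.637, 13.91}
xmin=10, ymin=-2, xmax=25.91, ymax=13.91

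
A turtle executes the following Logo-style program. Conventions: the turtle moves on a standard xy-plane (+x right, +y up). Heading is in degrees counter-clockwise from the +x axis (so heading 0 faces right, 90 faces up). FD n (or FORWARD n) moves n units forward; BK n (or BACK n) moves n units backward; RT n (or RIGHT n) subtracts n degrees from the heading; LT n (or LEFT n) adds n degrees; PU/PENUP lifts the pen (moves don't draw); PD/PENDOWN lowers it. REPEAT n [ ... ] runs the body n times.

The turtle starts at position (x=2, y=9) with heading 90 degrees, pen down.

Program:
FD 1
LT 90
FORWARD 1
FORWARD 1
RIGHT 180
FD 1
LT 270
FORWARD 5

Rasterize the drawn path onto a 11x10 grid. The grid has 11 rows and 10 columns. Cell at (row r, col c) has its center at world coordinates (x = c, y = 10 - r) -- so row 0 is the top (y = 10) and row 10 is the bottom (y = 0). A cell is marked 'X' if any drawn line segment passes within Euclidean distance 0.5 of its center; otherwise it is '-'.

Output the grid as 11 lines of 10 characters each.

Segment 0: (2,9) -> (2,10)
Segment 1: (2,10) -> (1,10)
Segment 2: (1,10) -> (0,10)
Segment 3: (0,10) -> (1,10)
Segment 4: (1,10) -> (1,5)

Answer: XXX-------
-XX-------
-X--------
-X--------
-X--------
-X--------
----------
----------
----------
----------
----------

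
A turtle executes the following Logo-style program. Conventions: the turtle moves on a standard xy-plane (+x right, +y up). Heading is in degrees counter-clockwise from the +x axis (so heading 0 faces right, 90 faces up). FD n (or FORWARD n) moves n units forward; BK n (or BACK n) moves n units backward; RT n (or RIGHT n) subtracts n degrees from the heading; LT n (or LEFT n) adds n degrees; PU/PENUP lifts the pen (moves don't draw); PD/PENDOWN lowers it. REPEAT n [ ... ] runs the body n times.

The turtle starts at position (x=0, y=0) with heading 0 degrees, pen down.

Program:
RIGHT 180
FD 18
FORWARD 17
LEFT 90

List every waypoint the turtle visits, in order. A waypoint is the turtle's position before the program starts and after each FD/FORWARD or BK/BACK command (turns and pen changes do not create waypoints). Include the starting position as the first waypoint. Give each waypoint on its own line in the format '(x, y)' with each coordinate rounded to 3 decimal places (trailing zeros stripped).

Answer: (0, 0)
(-18, 0)
(-35, 0)

Derivation:
Executing turtle program step by step:
Start: pos=(0,0), heading=0, pen down
RT 180: heading 0 -> 180
FD 18: (0,0) -> (-18,0) [heading=180, draw]
FD 17: (-18,0) -> (-35,0) [heading=180, draw]
LT 90: heading 180 -> 270
Final: pos=(-35,0), heading=270, 2 segment(s) drawn
Waypoints (3 total):
(0, 0)
(-18, 0)
(-35, 0)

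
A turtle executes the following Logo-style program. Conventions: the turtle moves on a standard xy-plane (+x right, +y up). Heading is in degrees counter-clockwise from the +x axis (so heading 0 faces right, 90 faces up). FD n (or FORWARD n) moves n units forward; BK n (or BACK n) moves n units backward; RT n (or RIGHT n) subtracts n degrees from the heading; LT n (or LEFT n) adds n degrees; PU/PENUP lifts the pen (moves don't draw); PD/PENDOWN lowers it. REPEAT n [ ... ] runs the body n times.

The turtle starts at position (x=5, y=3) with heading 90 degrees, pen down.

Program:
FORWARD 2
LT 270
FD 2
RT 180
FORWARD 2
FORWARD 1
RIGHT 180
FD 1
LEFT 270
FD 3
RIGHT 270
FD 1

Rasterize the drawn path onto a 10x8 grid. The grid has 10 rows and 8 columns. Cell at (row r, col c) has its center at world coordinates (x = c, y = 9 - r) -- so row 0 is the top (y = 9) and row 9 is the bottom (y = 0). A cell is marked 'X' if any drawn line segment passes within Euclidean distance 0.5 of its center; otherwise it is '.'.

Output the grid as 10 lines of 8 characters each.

Answer: ........
........
........
........
....XXXX
.....X..
.....X..
.....XX.
........
........

Derivation:
Segment 0: (5,3) -> (5,5)
Segment 1: (5,5) -> (7,5)
Segment 2: (7,5) -> (5,5)
Segment 3: (5,5) -> (4,5)
Segment 4: (4,5) -> (5,5)
Segment 5: (5,5) -> (5,2)
Segment 6: (5,2) -> (6,2)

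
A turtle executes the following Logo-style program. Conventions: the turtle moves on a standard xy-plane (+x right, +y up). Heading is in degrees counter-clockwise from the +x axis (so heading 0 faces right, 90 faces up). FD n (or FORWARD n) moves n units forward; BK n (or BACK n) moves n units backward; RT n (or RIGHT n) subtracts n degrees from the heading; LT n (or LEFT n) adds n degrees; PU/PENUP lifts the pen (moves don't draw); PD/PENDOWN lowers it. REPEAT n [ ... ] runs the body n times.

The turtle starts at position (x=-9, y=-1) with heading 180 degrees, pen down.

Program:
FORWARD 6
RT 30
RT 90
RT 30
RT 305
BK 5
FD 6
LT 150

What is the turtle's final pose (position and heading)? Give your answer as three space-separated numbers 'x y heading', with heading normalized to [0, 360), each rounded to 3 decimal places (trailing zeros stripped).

Executing turtle program step by step:
Start: pos=(-9,-1), heading=180, pen down
FD 6: (-9,-1) -> (-15,-1) [heading=180, draw]
RT 30: heading 180 -> 150
RT 90: heading 150 -> 60
RT 30: heading 60 -> 30
RT 305: heading 30 -> 85
BK 5: (-15,-1) -> (-15.436,-5.981) [heading=85, draw]
FD 6: (-15.436,-5.981) -> (-14.913,-0.004) [heading=85, draw]
LT 150: heading 85 -> 235
Final: pos=(-14.913,-0.004), heading=235, 3 segment(s) drawn

Answer: -14.913 -0.004 235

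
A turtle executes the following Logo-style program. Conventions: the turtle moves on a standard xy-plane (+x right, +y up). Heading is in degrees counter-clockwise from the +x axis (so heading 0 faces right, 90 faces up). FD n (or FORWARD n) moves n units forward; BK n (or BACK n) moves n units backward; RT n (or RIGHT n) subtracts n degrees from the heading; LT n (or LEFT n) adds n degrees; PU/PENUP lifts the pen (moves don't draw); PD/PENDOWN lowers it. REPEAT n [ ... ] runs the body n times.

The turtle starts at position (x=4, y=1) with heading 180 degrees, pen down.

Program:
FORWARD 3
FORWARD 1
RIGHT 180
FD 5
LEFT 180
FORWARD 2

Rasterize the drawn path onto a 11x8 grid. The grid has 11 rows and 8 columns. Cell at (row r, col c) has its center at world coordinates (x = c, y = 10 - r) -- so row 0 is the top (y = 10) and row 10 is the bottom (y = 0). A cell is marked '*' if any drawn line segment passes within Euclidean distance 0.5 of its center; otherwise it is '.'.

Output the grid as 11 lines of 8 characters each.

Answer: ........
........
........
........
........
........
........
........
........
******..
........

Derivation:
Segment 0: (4,1) -> (1,1)
Segment 1: (1,1) -> (0,1)
Segment 2: (0,1) -> (5,1)
Segment 3: (5,1) -> (3,1)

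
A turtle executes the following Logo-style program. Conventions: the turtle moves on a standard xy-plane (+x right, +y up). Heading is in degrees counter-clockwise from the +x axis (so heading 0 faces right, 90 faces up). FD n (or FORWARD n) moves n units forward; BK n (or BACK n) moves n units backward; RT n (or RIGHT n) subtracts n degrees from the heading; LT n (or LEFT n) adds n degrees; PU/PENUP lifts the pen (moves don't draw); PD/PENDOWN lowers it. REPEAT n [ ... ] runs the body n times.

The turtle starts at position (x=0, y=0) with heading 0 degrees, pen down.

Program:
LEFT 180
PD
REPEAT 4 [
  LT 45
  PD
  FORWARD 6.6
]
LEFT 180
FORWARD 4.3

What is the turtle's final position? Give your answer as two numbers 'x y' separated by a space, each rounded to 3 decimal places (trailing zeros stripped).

Executing turtle program step by step:
Start: pos=(0,0), heading=0, pen down
LT 180: heading 0 -> 180
PD: pen down
REPEAT 4 [
  -- iteration 1/4 --
  LT 45: heading 180 -> 225
  PD: pen down
  FD 6.6: (0,0) -> (-4.667,-4.667) [heading=225, draw]
  -- iteration 2/4 --
  LT 45: heading 225 -> 270
  PD: pen down
  FD 6.6: (-4.667,-4.667) -> (-4.667,-11.267) [heading=270, draw]
  -- iteration 3/4 --
  LT 45: heading 270 -> 315
  PD: pen down
  FD 6.6: (-4.667,-11.267) -> (0,-15.934) [heading=315, draw]
  -- iteration 4/4 --
  LT 45: heading 315 -> 0
  PD: pen down
  FD 6.6: (0,-15.934) -> (6.6,-15.934) [heading=0, draw]
]
LT 180: heading 0 -> 180
FD 4.3: (6.6,-15.934) -> (2.3,-15.934) [heading=180, draw]
Final: pos=(2.3,-15.934), heading=180, 5 segment(s) drawn

Answer: 2.3 -15.934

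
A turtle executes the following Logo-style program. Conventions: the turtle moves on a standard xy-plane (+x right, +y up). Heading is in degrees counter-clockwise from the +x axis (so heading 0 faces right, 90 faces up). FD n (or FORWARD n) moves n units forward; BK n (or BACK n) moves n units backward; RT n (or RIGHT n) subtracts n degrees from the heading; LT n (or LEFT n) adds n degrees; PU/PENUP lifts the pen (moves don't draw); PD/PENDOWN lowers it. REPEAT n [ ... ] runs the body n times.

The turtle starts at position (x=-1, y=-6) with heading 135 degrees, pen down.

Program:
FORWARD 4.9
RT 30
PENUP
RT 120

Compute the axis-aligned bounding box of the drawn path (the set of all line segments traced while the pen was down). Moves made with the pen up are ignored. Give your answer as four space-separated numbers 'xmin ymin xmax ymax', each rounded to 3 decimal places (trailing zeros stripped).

Answer: -4.465 -6 -1 -2.535

Derivation:
Executing turtle program step by step:
Start: pos=(-1,-6), heading=135, pen down
FD 4.9: (-1,-6) -> (-4.465,-2.535) [heading=135, draw]
RT 30: heading 135 -> 105
PU: pen up
RT 120: heading 105 -> 345
Final: pos=(-4.465,-2.535), heading=345, 1 segment(s) drawn

Segment endpoints: x in {-4.465, -1}, y in {-6, -2.535}
xmin=-4.465, ymin=-6, xmax=-1, ymax=-2.535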